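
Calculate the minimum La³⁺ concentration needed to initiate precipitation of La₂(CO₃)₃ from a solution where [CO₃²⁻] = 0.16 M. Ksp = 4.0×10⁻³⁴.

3.1×10⁻¹⁶ M

A salt starts to precipitate once the ion product Q reaches its Ksp.
La₂(CO₃)₃(s) ⇌ 2 La³⁺(aq) + 3 CO₃²⁻(aq)
Ksp = [La³⁺]^2[CO₃²⁻]^3 = [La³⁺]^2(0.16)^3
[La³⁺]^2 = 4.0×10⁻³⁴ / (0.16)^3 = 9.8×10⁻³²
[La³⁺] = 3.1×10⁻¹⁶ M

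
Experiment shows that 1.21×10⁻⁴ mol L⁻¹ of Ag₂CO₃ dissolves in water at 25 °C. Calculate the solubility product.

Ksp = 7.09×10⁻¹²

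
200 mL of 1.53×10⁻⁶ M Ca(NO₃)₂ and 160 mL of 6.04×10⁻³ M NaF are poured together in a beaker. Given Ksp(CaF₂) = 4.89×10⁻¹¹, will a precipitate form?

Total volume after mixing = 200 + 160 = 360 mL.
[Ca²⁺] = (1.53×10⁻⁶)(200)/360 = 8.50×10⁻⁷ M
[F⁻] = (6.04×10⁻³)(160)/360 = 2.68×10⁻³ M
Q = [Ca²⁺][F⁻]^2 = 6.13×10⁻¹²
Q = 6.13×10⁻¹² < Ksp = 4.89×10⁻¹¹, so the solution is unsaturated and no precipitate forms.

No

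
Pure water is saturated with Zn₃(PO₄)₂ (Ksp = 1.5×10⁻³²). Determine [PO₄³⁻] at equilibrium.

3.4×10⁻⁷ M

Zn₃(PO₄)₂(s) ⇌ 3 Zn²⁺(aq) + 2 PO₄³⁻(aq)
With molar solubility s: [Zn²⁺] = 3s, [PO₄³⁻] = 2s.
Ksp = [Zn²⁺]^3[PO₄³⁻]^2 = (3s)^3 · (2s)^2 = 108s^5 = 1.5×10⁻³²
s = 1.7×10⁻⁷ mol L⁻¹
[PO₄³⁻] = 2s = 3.4×10⁻⁷ mol L⁻¹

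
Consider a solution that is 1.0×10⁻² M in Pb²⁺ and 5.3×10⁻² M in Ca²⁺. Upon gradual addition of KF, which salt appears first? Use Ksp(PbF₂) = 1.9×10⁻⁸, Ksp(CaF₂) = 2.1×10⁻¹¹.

CaF₂

A salt starts to precipitate once the ion product Q reaches its Ksp.
For PbF₂: [F⁻] = (Ksp/[Pb²⁺])^(1/2) = 1.4×10⁻³ M
For CaF₂: [F⁻] = (Ksp/[Ca²⁺])^(1/2) = 2.0×10⁻⁵ M
Since CaF₂ needs less F⁻ to reach saturation, it precipitates first.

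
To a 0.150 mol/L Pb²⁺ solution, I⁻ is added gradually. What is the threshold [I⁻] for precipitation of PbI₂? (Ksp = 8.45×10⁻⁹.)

Precipitation begins when Q = Ksp.
PbI₂(s) ⇌ Pb²⁺(aq) + 2 I⁻(aq)
Ksp = [Pb²⁺][I⁻]^2 = [I⁻]^2(0.150)
[I⁻]^2 = 8.45×10⁻⁹ / (0.150) = 5.63×10⁻⁸
[I⁻] = 2.37×10⁻⁴ mol/L

2.37×10⁻⁴ M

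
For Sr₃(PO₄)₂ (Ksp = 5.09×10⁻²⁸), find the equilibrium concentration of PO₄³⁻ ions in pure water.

2.73×10⁻⁶ M

Sr₃(PO₄)₂(s) ⇌ 3 Sr²⁺(aq) + 2 PO₄³⁻(aq)
If s mol/L of Sr₃(PO₄)₂ dissolves, [Sr²⁺] = 3s and [PO₄³⁻] = 2s.
Ksp = [Sr²⁺]^3[PO₄³⁻]^2 = (3s)^3 · (2s)^2 = 108s^5 = 5.09×10⁻²⁸
s = 1.36×10⁻⁶ M
[PO₄³⁻] = 2s = 2.73×10⁻⁶ M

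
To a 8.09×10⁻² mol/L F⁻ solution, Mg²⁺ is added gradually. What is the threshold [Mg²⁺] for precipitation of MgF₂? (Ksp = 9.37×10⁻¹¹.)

A salt starts to precipitate once the ion product Q reaches its Ksp.
MgF₂(s) ⇌ Mg²⁺(aq) + 2 F⁻(aq)
Ksp = [Mg²⁺][F⁻]^2 = [Mg²⁺](8.09×10⁻²)^2
[Mg²⁺] = 9.37×10⁻¹¹ / (8.09×10⁻²)^2 = 1.43×10⁻⁸
[Mg²⁺] = 1.43×10⁻⁸ mol/L

1.43×10⁻⁸ M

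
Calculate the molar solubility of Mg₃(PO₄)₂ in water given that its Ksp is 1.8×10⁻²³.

1.1×10⁻⁵ M

Mg₃(PO₄)₂(s) ⇌ 3 Mg²⁺(aq) + 2 PO₄³⁻(aq)
Let s be the molar solubility. Then [Mg²⁺] = 3s and [PO₄³⁻] = 2s.
Ksp = [Mg²⁺]^3[PO₄³⁻]^2 = (3s)^3 · (2s)^2 = 108s^5
108s^5 = 1.8×10⁻²³  ⇒  s^5 = 1.7×10⁻²⁵
Taking the 5th root, s = 1.1×10⁻⁵ mol L⁻¹.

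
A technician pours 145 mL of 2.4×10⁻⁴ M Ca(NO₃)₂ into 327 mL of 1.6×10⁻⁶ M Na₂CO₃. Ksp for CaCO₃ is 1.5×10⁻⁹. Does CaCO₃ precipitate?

No

Total volume after mixing = 145 + 327 = 472 mL.
[Ca²⁺] = (2.4×10⁻⁴)(145)/472 = 7.4×10⁻⁵ M
[CO₃²⁻] = (1.6×10⁻⁶)(327)/472 = 1.1×10⁻⁶ M
Q = [Ca²⁺][CO₃²⁻] = 8.2×10⁻¹¹
Q = 8.2×10⁻¹¹ < Ksp = 1.5×10⁻⁹, so the solution is unsaturated and no precipitate forms.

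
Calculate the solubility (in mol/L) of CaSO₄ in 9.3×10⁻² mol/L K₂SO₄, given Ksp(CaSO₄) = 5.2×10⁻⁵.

5.6×10⁻⁴ M

CaSO₄(s) ⇌ Ca²⁺(aq) + SO₄²⁻(aq)
Let s be the solubility of CaSO₄ here. The common ion gives [SO₄²⁻] ≈ 9.3×10⁻² mol/L, and [Ca²⁺] = s.
Ksp = [Ca²⁺][SO₄²⁻] = s(9.3×10⁻²)
s = 5.2×10⁻⁵ / (9.3×10⁻²) = 5.6×10⁻⁴
s = 5.6×10⁻⁴ mol/L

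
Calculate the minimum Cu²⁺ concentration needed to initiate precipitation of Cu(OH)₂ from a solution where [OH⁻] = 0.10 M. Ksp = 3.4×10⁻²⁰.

Precipitation of each salt begins when its ion product equals Ksp.
Cu(OH)₂(s) ⇌ Cu²⁺(aq) + 2 OH⁻(aq)
Ksp = [Cu²⁺][OH⁻]^2 = [Cu²⁺](0.10)^2
[Cu²⁺] = 3.4×10⁻²⁰ / (0.10)^2 = 3.4×10⁻¹⁸
[Cu²⁺] = 3.4×10⁻¹⁸ M

3.4×10⁻¹⁸ M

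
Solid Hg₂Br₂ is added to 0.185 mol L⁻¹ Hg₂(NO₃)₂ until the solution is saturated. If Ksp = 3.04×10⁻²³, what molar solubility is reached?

Hg₂Br₂(s) ⇌ Hg₂²⁺(aq) + 2 Br⁻(aq)
With Hg₂²⁺ already at 0.185 mol L⁻¹ and s small, take [Hg₂²⁺] ≈ 0.185 mol L⁻¹ and [Br⁻] = 2s.
Ksp = [Hg₂²⁺][Br⁻]^2 = (0.185)(2s)^2
(2s)^2 = 3.04×10⁻²³ / (0.185) = 1.64×10⁻²²
s = 6.41×10⁻¹² mol L⁻¹

6.41×10⁻¹² M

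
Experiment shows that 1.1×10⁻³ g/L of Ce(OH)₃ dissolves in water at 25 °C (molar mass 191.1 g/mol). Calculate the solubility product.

Convert to molarity: s = 1.1×10⁻³ / 191.1 = 5.756×10⁻⁶ mol/L
Ce(OH)₃(s) ⇌ Ce³⁺(aq) + 3 OH⁻(aq)
With molar solubility s: [Ce³⁺] = s, [OH⁻] = 3s.
Ksp = [Ce³⁺][OH⁻]^3 = s · (3s)^3 = 27s^4
Ksp = 27 × (5.756×10⁻⁶)^4 = 3.0×10⁻²⁰

Ksp = 3.0×10⁻²⁰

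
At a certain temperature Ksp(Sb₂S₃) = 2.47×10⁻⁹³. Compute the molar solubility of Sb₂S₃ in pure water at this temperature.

Sb₂S₃(s) ⇌ 2 Sb³⁺(aq) + 3 S²⁻(aq)
Let s be the molar solubility. Then [Sb³⁺] = 2s and [S²⁻] = 3s.
Ksp = [Sb³⁺]^2[S²⁻]^3 = (2s)^2 · (3s)^3 = 108s^5
108s^5 = 2.47×10⁻⁹³  ⇒  s^5 = 2.29×10⁻⁹⁵
s = (2.29×10⁻⁹⁵)^(1/5) = 1.18×10⁻¹⁹ mol L⁻¹

1.18×10⁻¹⁹ M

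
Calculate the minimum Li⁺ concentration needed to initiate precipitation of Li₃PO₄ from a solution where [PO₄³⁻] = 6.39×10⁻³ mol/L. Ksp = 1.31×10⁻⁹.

The threshold for precipitation is Q = Ksp.
Li₃PO₄(s) ⇌ 3 Li⁺(aq) + PO₄³⁻(aq)
Ksp = [Li⁺]^3[PO₄³⁻] = [Li⁺]^3(6.39×10⁻³)
[Li⁺]^3 = 1.31×10⁻⁹ / (6.39×10⁻³) = 2.05×10⁻⁷
[Li⁺] = 5.90×10⁻³ mol/L

5.90×10⁻³ M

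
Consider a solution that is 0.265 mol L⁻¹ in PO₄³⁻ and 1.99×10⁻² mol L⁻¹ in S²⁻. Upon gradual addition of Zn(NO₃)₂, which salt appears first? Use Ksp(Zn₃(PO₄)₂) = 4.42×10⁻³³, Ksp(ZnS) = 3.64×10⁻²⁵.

Each salt precipitates once Q = Ksp for that salt.
For Zn₃(PO₄)₂: [Zn²⁺] = (Ksp/[PO₄³⁻]^2)^(1/3) = 3.98×10⁻¹¹ mol L⁻¹
For ZnS: [Zn²⁺] = (Ksp/[S²⁻]) = 1.83×10⁻²³ mol L⁻¹
The smaller threshold [Zn²⁺] is reached first, so ZnS precipitates first.

ZnS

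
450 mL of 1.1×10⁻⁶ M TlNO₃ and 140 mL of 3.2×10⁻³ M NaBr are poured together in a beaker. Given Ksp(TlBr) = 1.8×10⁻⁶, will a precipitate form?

Total volume after mixing = 450 + 140 = 590 mL.
[Tl⁺] = (1.1×10⁻⁶)(450)/590 = 8.4×10⁻⁷ M
[Br⁻] = (3.2×10⁻³)(140)/590 = 7.6×10⁻⁴ M
Q = [Tl⁺][Br⁻] = 6.4×10⁻¹⁰
Since Q (6.4×10⁻¹⁰) is less than Ksp (1.8×10⁻⁶), no TlBr precipitates.

No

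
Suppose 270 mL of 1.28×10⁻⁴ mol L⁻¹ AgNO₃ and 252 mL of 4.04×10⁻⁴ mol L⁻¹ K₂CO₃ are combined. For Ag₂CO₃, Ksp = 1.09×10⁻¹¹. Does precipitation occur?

After mixing, V = 270 mL + 252 mL = 522 mL.
[Ag⁺] = (1.28×10⁻⁴)(270)/522 = 6.62×10⁻⁵ mol L⁻¹
[CO₃²⁻] = (4.04×10⁻⁴)(252)/522 = 1.95×10⁻⁴ mol L⁻¹
Q = [Ag⁺]^2[CO₃²⁻] = 8.55×10⁻¹³
Q < Ksp (8.55×10⁻¹³ vs 1.09×10⁻¹¹); the solution remains unsaturated and no precipitate forms.

No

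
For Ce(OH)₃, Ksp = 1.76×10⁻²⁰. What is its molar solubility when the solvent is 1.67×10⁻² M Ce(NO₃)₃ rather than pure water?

3.39×10⁻⁷ M

Ce(OH)₃(s) ⇌ Ce³⁺(aq) + 3 OH⁻(aq)
Ce³⁺ is already present at 1.67×10⁻² M. If s mol/L of Ce(OH)₃ dissolves, [OH⁻] = 3s while [Ce³⁺] ≈ 1.67×10⁻² M.
Ksp = [Ce³⁺][OH⁻]^3 = (1.67×10⁻²)(3s)^3
(3s)^3 = 1.76×10⁻²⁰ / (1.67×10⁻²) = 1.05×10⁻¹⁸
s = 3.39×10⁻⁷ M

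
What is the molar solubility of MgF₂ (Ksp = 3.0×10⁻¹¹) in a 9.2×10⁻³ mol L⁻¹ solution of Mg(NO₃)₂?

2.9×10⁻⁵ M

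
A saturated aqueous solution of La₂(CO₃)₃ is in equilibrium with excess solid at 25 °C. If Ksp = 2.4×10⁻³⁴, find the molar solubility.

7.4×10⁻⁸ M

La₂(CO₃)₃(s) ⇌ 2 La³⁺(aq) + 3 CO₃²⁻(aq)
If s mol/L of La₂(CO₃)₃ dissolves, [La³⁺] = 2s and [CO₃²⁻] = 3s.
Ksp = [La³⁺]^2[CO₃²⁻]^3 = (2s)^2 · (3s)^3 = 108s^5
108s^5 = 2.4×10⁻³⁴  ⇒  s^5 = 2.2×10⁻³⁶
Taking the 5th root, s = 7.4×10⁻⁸ mol L⁻¹.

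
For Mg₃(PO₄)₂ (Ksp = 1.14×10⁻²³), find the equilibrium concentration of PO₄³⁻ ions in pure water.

2.02×10⁻⁵ M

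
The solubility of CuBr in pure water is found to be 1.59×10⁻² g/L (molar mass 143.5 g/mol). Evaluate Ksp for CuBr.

Ksp = 1.23×10⁻⁸

Molar solubility s = (1.59×10⁻² g/L) / (143.5 g/mol) = 1.1080×10⁻⁴ mol/L
CuBr(s) ⇌ Cu⁺(aq) + Br⁻(aq)
For each mole of CuBr that dissolves per liter, [Cu⁺] = s and [Br⁻] = s; let s denote this solubility.
Ksp = [Cu⁺][Br⁻] = s · s = s^2
Ksp = (1.1080×10⁻⁴)^2 = 1.23×10⁻⁸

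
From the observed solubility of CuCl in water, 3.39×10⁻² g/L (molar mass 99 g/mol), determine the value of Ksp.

Ksp = 1.17×10⁻⁷

Convert to molarity: s = 3.39×10⁻² / 99 = 3.4242×10⁻⁴ mol/L
CuCl(s) ⇌ Cu⁺(aq) + Cl⁻(aq)
Call the molar solubility s, so that [Cu⁺] = s and [Cl⁻] = s.
Ksp = [Cu⁺][Cl⁻] = s · s = s^2
Ksp = (3.4242×10⁻⁴)^2 = 1.17×10⁻⁷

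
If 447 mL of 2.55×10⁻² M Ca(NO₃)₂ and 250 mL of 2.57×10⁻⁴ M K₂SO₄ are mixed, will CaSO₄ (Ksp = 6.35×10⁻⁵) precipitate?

No

The combined volume is 697 mL.
[Ca²⁺] = (2.55×10⁻²)(447)/697 = 1.64×10⁻² M
[SO₄²⁻] = (2.57×10⁻⁴)(250)/697 = 9.22×10⁻⁵ M
Q = [Ca²⁺][SO₄²⁻] = 1.51×10⁻⁶
Q < Ksp (1.51×10⁻⁶ vs 6.35×10⁻⁵); the solution remains unsaturated and no precipitate forms.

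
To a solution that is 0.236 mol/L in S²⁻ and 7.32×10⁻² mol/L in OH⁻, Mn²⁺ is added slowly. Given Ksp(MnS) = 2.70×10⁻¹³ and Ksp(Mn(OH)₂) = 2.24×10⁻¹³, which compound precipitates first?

Precipitation begins when Q = Ksp.
For MnS: [Mn²⁺] = (Ksp/[S²⁻]) = 1.14×10⁻¹² mol/L
For Mn(OH)₂: [Mn²⁺] = (Ksp/[OH⁻]^2) = 4.18×10⁻¹¹ mol/L
MnS requires the lower [Mn²⁺], so it precipitates first.

MnS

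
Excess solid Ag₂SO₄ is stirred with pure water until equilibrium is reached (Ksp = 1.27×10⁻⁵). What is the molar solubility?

1.47×10⁻² M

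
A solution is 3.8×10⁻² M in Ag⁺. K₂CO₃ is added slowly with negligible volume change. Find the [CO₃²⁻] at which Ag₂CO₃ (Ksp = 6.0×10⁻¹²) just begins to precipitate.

4.2×10⁻⁹ M

Precipitation begins when Q = Ksp.
Ag₂CO₃(s) ⇌ 2 Ag⁺(aq) + CO₃²⁻(aq)
Ksp = [Ag⁺]^2[CO₃²⁻] = [CO₃²⁻](3.8×10⁻²)^2
[CO₃²⁻] = 6.0×10⁻¹² / (3.8×10⁻²)^2 = 4.2×10⁻⁹
[CO₃²⁻] = 4.2×10⁻⁹ M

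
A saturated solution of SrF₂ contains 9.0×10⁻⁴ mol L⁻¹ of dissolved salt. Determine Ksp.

Ksp = 2.9×10⁻⁹

SrF₂(s) ⇌ Sr²⁺(aq) + 2 F⁻(aq)
If s mol/L of SrF₂ dissolves, [Sr²⁺] = s and [F⁻] = 2s.
Ksp = [Sr²⁺][F⁻]^2 = s · (2s)^2 = 4s^3
Ksp = 4 × (9.0×10⁻⁴)^3 = 2.9×10⁻⁹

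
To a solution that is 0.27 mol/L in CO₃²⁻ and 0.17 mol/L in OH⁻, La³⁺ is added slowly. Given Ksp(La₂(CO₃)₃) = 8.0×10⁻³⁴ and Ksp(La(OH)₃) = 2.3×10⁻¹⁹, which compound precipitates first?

Each salt precipitates once Q = Ksp for that salt.
For La₂(CO₃)₃: [La³⁺] = (Ksp/[CO₃²⁻]^3)^(1/2) = 2.0×10⁻¹⁶ mol/L
For La(OH)₃: [La³⁺] = (Ksp/[OH⁻]^3) = 4.7×10⁻¹⁷ mol/L
The smaller threshold [La³⁺] is reached first, so La(OH)₃ precipitates first.

La(OH)₃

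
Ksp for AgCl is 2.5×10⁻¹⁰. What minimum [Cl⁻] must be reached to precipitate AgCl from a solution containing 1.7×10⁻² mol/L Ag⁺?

Each salt precipitates once Q = Ksp for that salt.
AgCl(s) ⇌ Ag⁺(aq) + Cl⁻(aq)
Ksp = [Ag⁺][Cl⁻] = [Cl⁻](1.7×10⁻²)
[Cl⁻] = 2.5×10⁻¹⁰ / (1.7×10⁻²) = 1.5×10⁻⁸
[Cl⁻] = 1.5×10⁻⁸ mol/L

1.5×10⁻⁸ M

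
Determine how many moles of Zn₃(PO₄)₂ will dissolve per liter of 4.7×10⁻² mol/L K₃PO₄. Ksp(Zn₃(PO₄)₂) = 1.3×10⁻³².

Zn₃(PO₄)₂(s) ⇌ 3 Zn²⁺(aq) + 2 PO₄³⁻(aq)
With PO₄³⁻ already at 4.7×10⁻² mol/L and s small, take [PO₄³⁻] ≈ 4.7×10⁻² mol/L and [Zn²⁺] = 3s.
Ksp = [Zn²⁺]^3[PO₄³⁻]^2 = (3s)^3(4.7×10⁻²)^2
(3s)^3 = 1.3×10⁻³² / (4.7×10⁻²)^2 = 5.9×10⁻³⁰
s = 6.0×10⁻¹¹ mol/L

6.0×10⁻¹¹ M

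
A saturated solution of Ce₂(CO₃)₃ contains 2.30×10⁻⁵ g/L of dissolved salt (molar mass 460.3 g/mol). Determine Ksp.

Ksp = 3.36×10⁻³⁵

Convert to molarity: s = 2.30×10⁻⁵ / 460.3 = 4.9967×10⁻⁸ mol/L
Ce₂(CO₃)₃(s) ⇌ 2 Ce³⁺(aq) + 3 CO₃²⁻(aq)
For each mole of Ce₂(CO₃)₃ that dissolves per liter, [Ce³⁺] = 2s and [CO₃²⁻] = 3s; let s denote this solubility.
Ksp = [Ce³⁺]^2[CO₃²⁻]^3 = (2s)^2 · (3s)^3 = 108s^5
Ksp = 108 × (4.9967×10⁻⁸)^5 = 3.36×10⁻³⁵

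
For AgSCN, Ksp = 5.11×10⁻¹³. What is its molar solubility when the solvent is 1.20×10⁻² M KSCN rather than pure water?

AgSCN(s) ⇌ Ag⁺(aq) + SCN⁻(aq)
Let s be the solubility of AgSCN here. The common ion gives [SCN⁻] ≈ 1.20×10⁻² M, and [Ag⁺] = s.
Ksp = [Ag⁺][SCN⁻] = s(1.20×10⁻²)
s = 5.11×10⁻¹³ / (1.20×10⁻²) = 4.26×10⁻¹¹
s = 4.26×10⁻¹¹ M

4.26×10⁻¹¹ M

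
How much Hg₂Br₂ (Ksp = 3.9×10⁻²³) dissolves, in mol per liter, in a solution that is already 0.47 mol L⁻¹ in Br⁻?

1.8×10⁻²² M

Hg₂Br₂(s) ⇌ Hg₂²⁺(aq) + 2 Br⁻(aq)
Br⁻ is already present at 0.47 mol L⁻¹. If s mol/L of Hg₂Br₂ dissolves, [Hg₂²⁺] = s while [Br⁻] ≈ 0.47 mol L⁻¹.
Ksp = [Hg₂²⁺][Br⁻]^2 = s(0.47)^2
s = 3.9×10⁻²³ / (0.47)^2 = 1.8×10⁻²²
s = 1.8×10⁻²² mol L⁻¹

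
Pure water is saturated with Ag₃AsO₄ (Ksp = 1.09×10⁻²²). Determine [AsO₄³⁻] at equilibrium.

1.42×10⁻⁶ M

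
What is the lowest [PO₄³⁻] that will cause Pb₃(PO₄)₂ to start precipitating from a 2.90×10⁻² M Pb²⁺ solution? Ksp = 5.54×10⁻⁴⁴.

4.77×10⁻²⁰ M

Each salt precipitates once Q = Ksp for that salt.
Pb₃(PO₄)₂(s) ⇌ 3 Pb²⁺(aq) + 2 PO₄³⁻(aq)
Ksp = [Pb²⁺]^3[PO₄³⁻]^2 = [PO₄³⁻]^2(2.90×10⁻²)^3
[PO₄³⁻]^2 = 5.54×10⁻⁴⁴ / (2.90×10⁻²)^3 = 2.27×10⁻³⁹
[PO₄³⁻] = 4.77×10⁻²⁰ M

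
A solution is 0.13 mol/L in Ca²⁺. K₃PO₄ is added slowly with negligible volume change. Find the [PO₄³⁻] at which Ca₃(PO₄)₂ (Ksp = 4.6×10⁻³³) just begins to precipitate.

A salt starts to precipitate once the ion product Q reaches its Ksp.
Ca₃(PO₄)₂(s) ⇌ 3 Ca²⁺(aq) + 2 PO₄³⁻(aq)
Ksp = [Ca²⁺]^3[PO₄³⁻]^2 = [PO₄³⁻]^2(0.13)^3
[PO₄³⁻]^2 = 4.6×10⁻³³ / (0.13)^3 = 2.1×10⁻³⁰
[PO₄³⁻] = 1.4×10⁻¹⁵ mol/L

1.4×10⁻¹⁵ M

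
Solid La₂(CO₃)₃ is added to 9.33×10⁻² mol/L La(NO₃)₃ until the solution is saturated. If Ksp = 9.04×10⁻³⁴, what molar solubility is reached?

1.57×10⁻¹¹ M

La₂(CO₃)₃(s) ⇌ 2 La³⁺(aq) + 3 CO₃²⁻(aq)
Let s be the solubility of La₂(CO₃)₃ here. The common ion gives [La³⁺] ≈ 9.33×10⁻² mol/L, and [CO₃²⁻] = 3s.
Ksp = [La³⁺]^2[CO₃²⁻]^3 = (9.33×10⁻²)^2(3s)^3
(3s)^3 = 9.04×10⁻³⁴ / (9.33×10⁻²)^2 = 1.04×10⁻³¹
s = 1.57×10⁻¹¹ mol/L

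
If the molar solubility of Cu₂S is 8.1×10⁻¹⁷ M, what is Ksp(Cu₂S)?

Ksp = 2.1×10⁻⁴⁸

Cu₂S(s) ⇌ 2 Cu⁺(aq) + S²⁻(aq)
Call the molar solubility s, so that [Cu⁺] = 2s and [S²⁻] = s.
Ksp = [Cu⁺]^2[S²⁻] = (2s)^2 · s = 4s^3
Ksp = 4 × (8.1×10⁻¹⁷)^3 = 2.1×10⁻⁴⁸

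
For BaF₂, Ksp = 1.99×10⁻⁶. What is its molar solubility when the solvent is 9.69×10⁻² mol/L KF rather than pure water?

2.12×10⁻⁴ M

BaF₂(s) ⇌ Ba²⁺(aq) + 2 F⁻(aq)
The solution already contains F⁻ at 9.69×10⁻² mol/L. Let s be the molar solubility of BaF₂.
[F⁻] ≈ 9.69×10⁻² mol/L (common ion dominates); [Ba²⁺] = s.
Ksp = [Ba²⁺][F⁻]^2 = s(9.69×10⁻²)^2
s = 1.99×10⁻⁶ / (9.69×10⁻²)^2 = 2.12×10⁻⁴
s = 2.12×10⁻⁴ mol/L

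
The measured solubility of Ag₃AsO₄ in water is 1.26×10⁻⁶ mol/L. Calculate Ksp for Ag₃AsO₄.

Ksp = 6.81×10⁻²³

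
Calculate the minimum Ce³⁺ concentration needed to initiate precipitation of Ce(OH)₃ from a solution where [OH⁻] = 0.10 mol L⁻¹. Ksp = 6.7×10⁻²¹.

The threshold for precipitation is Q = Ksp.
Ce(OH)₃(s) ⇌ Ce³⁺(aq) + 3 OH⁻(aq)
Ksp = [Ce³⁺][OH⁻]^3 = [Ce³⁺](0.10)^3
[Ce³⁺] = 6.7×10⁻²¹ / (0.10)^3 = 6.7×10⁻¹⁸
[Ce³⁺] = 6.7×10⁻¹⁸ mol L⁻¹

6.7×10⁻¹⁸ M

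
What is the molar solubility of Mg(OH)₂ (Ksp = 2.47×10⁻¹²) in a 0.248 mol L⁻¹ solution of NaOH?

4.02×10⁻¹¹ M

Mg(OH)₂(s) ⇌ Mg²⁺(aq) + 2 OH⁻(aq)
OH⁻ is already present at 0.248 mol L⁻¹. If s mol/L of Mg(OH)₂ dissolves, [Mg²⁺] = s while [OH⁻] ≈ 0.248 mol L⁻¹.
Ksp = [Mg²⁺][OH⁻]^2 = s(0.248)^2
s = 2.47×10⁻¹² / (0.248)^2 = 4.02×10⁻¹¹
s = 4.02×10⁻¹¹ mol L⁻¹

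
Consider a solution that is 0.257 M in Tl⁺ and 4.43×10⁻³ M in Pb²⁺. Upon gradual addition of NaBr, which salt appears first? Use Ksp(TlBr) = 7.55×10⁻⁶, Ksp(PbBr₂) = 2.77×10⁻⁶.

TlBr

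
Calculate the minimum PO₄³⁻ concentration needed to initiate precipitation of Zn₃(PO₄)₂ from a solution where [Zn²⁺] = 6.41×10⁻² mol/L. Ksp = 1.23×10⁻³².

6.83×10⁻¹⁵ M

The threshold for precipitation is Q = Ksp.
Zn₃(PO₄)₂(s) ⇌ 3 Zn²⁺(aq) + 2 PO₄³⁻(aq)
Ksp = [Zn²⁺]^3[PO₄³⁻]^2 = [PO₄³⁻]^2(6.41×10⁻²)^3
[PO₄³⁻]^2 = 1.23×10⁻³² / (6.41×10⁻²)^3 = 4.67×10⁻²⁹
[PO₄³⁻] = 6.83×10⁻¹⁵ mol/L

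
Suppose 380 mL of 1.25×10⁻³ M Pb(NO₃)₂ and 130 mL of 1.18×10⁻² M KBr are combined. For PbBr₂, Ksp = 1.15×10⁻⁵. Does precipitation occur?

The combined volume is 510 mL.
[Pb²⁺] = (1.25×10⁻³)(380)/510 = 9.31×10⁻⁴ M
[Br⁻] = (1.18×10⁻²)(130)/510 = 3.01×10⁻³ M
Q = [Pb²⁺][Br⁻]^2 = 8.43×10⁻⁹
Q < Ksp (8.43×10⁻⁹ vs 1.15×10⁻⁵); the solution remains unsaturated and no precipitate forms.

No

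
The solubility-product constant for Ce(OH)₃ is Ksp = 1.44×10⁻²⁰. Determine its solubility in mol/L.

Ce(OH)₃(s) ⇌ Ce³⁺(aq) + 3 OH⁻(aq)
With molar solubility s: [Ce³⁺] = s, [OH⁻] = 3s.
Ksp = [Ce³⁺][OH⁻]^3 = s · (3s)^3 = 27s^4
27s^4 = 1.44×10⁻²⁰  ⇒  s^4 = 5.33×10⁻²²
s = 4.81×10⁻⁶ mol L⁻¹

4.81×10⁻⁶ M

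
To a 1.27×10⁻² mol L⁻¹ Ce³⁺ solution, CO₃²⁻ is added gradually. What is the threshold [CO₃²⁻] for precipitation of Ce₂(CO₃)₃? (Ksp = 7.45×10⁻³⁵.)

The threshold for precipitation is Q = Ksp.
Ce₂(CO₃)₃(s) ⇌ 2 Ce³⁺(aq) + 3 CO₃²⁻(aq)
Ksp = [Ce³⁺]^2[CO₃²⁻]^3 = [CO₃²⁻]^3(1.27×10⁻²)^2
[CO₃²⁻]^3 = 7.45×10⁻³⁵ / (1.27×10⁻²)^2 = 4.62×10⁻³¹
[CO₃²⁻] = 7.73×10⁻¹¹ mol L⁻¹

7.73×10⁻¹¹ M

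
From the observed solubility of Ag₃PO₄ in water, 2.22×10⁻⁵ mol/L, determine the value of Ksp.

Ksp = 6.56×10⁻¹⁸

Ag₃PO₄(s) ⇌ 3 Ag⁺(aq) + PO₄³⁻(aq)
Call the molar solubility s, so that [Ag⁺] = 3s and [PO₄³⁻] = s.
Ksp = [Ag⁺]^3[PO₄³⁻] = (3s)^3 · s = 27s^4
Ksp = 27 × (2.22×10⁻⁵)^4 = 6.56×10⁻¹⁸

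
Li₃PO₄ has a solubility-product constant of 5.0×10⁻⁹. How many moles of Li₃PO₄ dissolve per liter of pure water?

Li₃PO₄(s) ⇌ 3 Li⁺(aq) + PO₄³⁻(aq)
With molar solubility s: [Li⁺] = 3s, [PO₄³⁻] = s.
Ksp = [Li⁺]^3[PO₄³⁻] = (3s)^3 · s = 27s^4
27s^4 = 5.0×10⁻⁹  ⇒  s^4 = 1.9×10⁻¹⁰
Taking the 4th root, s = 3.7×10⁻³ M.

3.7×10⁻³ M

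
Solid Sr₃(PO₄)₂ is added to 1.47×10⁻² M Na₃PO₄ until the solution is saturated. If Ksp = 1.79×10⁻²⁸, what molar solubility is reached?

Sr₃(PO₄)₂(s) ⇌ 3 Sr²⁺(aq) + 2 PO₄³⁻(aq)
The solution already contains PO₄³⁻ at 1.47×10⁻² M. Let s be the molar solubility of Sr₃(PO₄)₂.
[PO₄³⁻] ≈ 1.47×10⁻² M (common ion dominates); [Sr²⁺] = 3s.
Ksp = [Sr²⁺]^3[PO₄³⁻]^2 = (3s)^3(1.47×10⁻²)^2
(3s)^3 = 1.79×10⁻²⁸ / (1.47×10⁻²)^2 = 8.28×10⁻²⁵
s = 3.13×10⁻⁹ M

3.13×10⁻⁹ M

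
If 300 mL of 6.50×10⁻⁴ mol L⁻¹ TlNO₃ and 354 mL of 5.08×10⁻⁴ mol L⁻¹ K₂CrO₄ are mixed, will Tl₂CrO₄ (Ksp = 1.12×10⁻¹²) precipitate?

Total volume after mixing = 300 + 354 = 654 mL.
[Tl⁺] = (6.50×10⁻⁴)(300)/654 = 2.98×10⁻⁴ mol L⁻¹
[CrO₄²⁻] = (5.08×10⁻⁴)(354)/654 = 2.75×10⁻⁴ mol L⁻¹
Q = [Tl⁺]^2[CrO₄²⁻] = 2.44×10⁻¹¹
Because Q > Ksp (2.44×10⁻¹¹ vs 1.12×10⁻¹²), a precipitate of Tl₂CrO₄ forms.

Yes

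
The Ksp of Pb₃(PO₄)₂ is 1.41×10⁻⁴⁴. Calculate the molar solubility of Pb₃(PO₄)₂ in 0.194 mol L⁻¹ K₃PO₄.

2.40×10⁻¹⁵ M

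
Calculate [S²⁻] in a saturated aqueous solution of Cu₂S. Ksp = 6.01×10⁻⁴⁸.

Cu₂S(s) ⇌ 2 Cu⁺(aq) + S²⁻(aq)
For each mole of Cu₂S that dissolves per liter, [Cu⁺] = 2s and [S²⁻] = s; let s denote this solubility.
Ksp = [Cu⁺]^2[S²⁻] = (2s)^2 · s = 4s^3 = 6.01×10⁻⁴⁸
s = 1.15×10⁻¹⁶ mol L⁻¹
[S²⁻] = s = 1.15×10⁻¹⁶ mol L⁻¹

1.15×10⁻¹⁶ M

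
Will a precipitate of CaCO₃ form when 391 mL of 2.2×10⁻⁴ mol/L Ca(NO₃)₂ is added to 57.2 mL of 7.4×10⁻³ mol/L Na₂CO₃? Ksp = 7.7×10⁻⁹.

Yes

Total volume after mixing = 391 + 57.2 = 448.2 mL.
[Ca²⁺] = (2.2×10⁻⁴)(391)/448.2 = 1.9×10⁻⁴ mol/L
[CO₃²⁻] = (7.4×10⁻³)(57.2)/448.2 = 9.4×10⁻⁴ mol/L
Q = [Ca²⁺][CO₃²⁻] = 1.8×10⁻⁷
Q = 1.8×10⁻⁷ > Ksp = 7.7×10⁻⁹, so the solution is supersaturated and CaCO₃ precipitates.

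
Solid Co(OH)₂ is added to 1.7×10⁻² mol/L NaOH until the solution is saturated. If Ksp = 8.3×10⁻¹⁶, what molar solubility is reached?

2.9×10⁻¹² M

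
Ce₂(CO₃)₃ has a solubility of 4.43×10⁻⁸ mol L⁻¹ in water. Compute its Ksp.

Ksp = 1.84×10⁻³⁵

Ce₂(CO₃)₃(s) ⇌ 2 Ce³⁺(aq) + 3 CO₃²⁻(aq)
If s mol/L of Ce₂(CO₃)₃ dissolves, [Ce³⁺] = 2s and [CO₃²⁻] = 3s.
Ksp = [Ce³⁺]^2[CO₃²⁻]^3 = (2s)^2 · (3s)^3 = 108s^5
Ksp = 108 × (4.43×10⁻⁸)^5 = 1.84×10⁻³⁵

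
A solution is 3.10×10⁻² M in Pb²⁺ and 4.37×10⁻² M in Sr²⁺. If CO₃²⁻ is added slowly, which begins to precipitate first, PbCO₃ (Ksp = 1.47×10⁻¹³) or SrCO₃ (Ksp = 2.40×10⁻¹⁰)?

PbCO₃

A salt starts to precipitate once the ion product Q reaches its Ksp.
For PbCO₃: [CO₃²⁻] = (Ksp/[Pb²⁺]) = 4.74×10⁻¹² M
For SrCO₃: [CO₃²⁻] = (Ksp/[Sr²⁺]) = 5.49×10⁻⁹ M
PbCO₃ requires the lower [CO₃²⁻], so it precipitates first.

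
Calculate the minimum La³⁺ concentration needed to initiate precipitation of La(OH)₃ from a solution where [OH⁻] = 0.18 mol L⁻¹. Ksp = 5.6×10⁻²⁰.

9.6×10⁻¹⁸ M

The threshold for precipitation is Q = Ksp.
La(OH)₃(s) ⇌ La³⁺(aq) + 3 OH⁻(aq)
Ksp = [La³⁺][OH⁻]^3 = [La³⁺](0.18)^3
[La³⁺] = 5.6×10⁻²⁰ / (0.18)^3 = 9.6×10⁻¹⁸
[La³⁺] = 9.6×10⁻¹⁸ mol L⁻¹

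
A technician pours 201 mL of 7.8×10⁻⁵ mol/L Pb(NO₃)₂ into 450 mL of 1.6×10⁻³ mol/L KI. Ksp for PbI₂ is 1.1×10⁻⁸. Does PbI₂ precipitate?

After mixing, V = 201 mL + 450 mL = 651 mL.
[Pb²⁺] = (7.8×10⁻⁵)(201)/651 = 2.4×10⁻⁵ mol/L
[I⁻] = (1.6×10⁻³)(450)/651 = 1.1×10⁻³ mol/L
Q = [Pb²⁺][I⁻]^2 = 2.9×10⁻¹¹
Since Q (2.9×10⁻¹¹) is less than Ksp (1.1×10⁻⁸), no PbI₂ precipitates.

No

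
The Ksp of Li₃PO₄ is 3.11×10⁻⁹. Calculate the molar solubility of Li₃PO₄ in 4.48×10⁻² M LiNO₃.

Li₃PO₄(s) ⇌ 3 Li⁺(aq) + PO₄³⁻(aq)
Let s be the solubility of Li₃PO₄ here. The common ion gives [Li⁺] ≈ 4.48×10⁻² M, and [PO₄³⁻] = s.
Ksp = [Li⁺]^3[PO₄³⁻] = (4.48×10⁻²)^3s
s = 3.11×10⁻⁹ / (4.48×10⁻²)^3 = 3.46×10⁻⁵
s = 3.46×10⁻⁵ M

3.46×10⁻⁵ M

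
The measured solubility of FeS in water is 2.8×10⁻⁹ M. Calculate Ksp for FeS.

FeS(s) ⇌ Fe²⁺(aq) + S²⁻(aq)
If s mol/L of FeS dissolves, [Fe²⁺] = s and [S²⁻] = s.
Ksp = [Fe²⁺][S²⁻] = s · s = s^2
Ksp = (2.8×10⁻⁹)^2 = 7.8×10⁻¹⁸

Ksp = 7.8×10⁻¹⁸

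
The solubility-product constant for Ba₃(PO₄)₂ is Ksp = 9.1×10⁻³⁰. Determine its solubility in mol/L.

6.1×10⁻⁷ M

Ba₃(PO₄)₂(s) ⇌ 3 Ba²⁺(aq) + 2 PO₄³⁻(aq)
For each mole of Ba₃(PO₄)₂ that dissolves per liter, [Ba²⁺] = 3s and [PO₄³⁻] = 2s; let s denote this solubility.
Ksp = [Ba²⁺]^3[PO₄³⁻]^2 = (3s)^3 · (2s)^2 = 108s^5
108s^5 = 9.1×10⁻³⁰  ⇒  s^5 = 8.4×10⁻³²
s = (8.4×10⁻³²)^(1/5) = 6.1×10⁻⁷ mol/L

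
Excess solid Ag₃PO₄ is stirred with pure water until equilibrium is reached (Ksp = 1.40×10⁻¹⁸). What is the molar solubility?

1.51×10⁻⁵ M

Ag₃PO₄(s) ⇌ 3 Ag⁺(aq) + PO₄³⁻(aq)
Call the molar solubility s, so that [Ag⁺] = 3s and [PO₄³⁻] = s.
Ksp = [Ag⁺]^3[PO₄³⁻] = (3s)^3 · s = 27s^4
27s^4 = 1.40×10⁻¹⁸  ⇒  s^4 = 5.19×10⁻²⁰
s = (5.19×10⁻²⁰)^(1/4) = 1.51×10⁻⁵ mol L⁻¹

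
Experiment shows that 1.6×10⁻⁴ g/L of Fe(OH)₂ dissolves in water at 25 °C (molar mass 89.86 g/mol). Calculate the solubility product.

Ksp = 2.3×10⁻¹⁷

Molar solubility s = (1.6×10⁻⁴ g/L) / (89.86 g/mol) = 1.781×10⁻⁶ mol/L
Fe(OH)₂(s) ⇌ Fe²⁺(aq) + 2 OH⁻(aq)
With molar solubility s: [Fe²⁺] = s, [OH⁻] = 2s.
Ksp = [Fe²⁺][OH⁻]^2 = s · (2s)^2 = 4s^3
Ksp = 4 × (1.781×10⁻⁶)^3 = 2.3×10⁻¹⁷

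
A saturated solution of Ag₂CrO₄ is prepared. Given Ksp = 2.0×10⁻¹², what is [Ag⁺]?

1.6×10⁻⁴ M

Ag₂CrO₄(s) ⇌ 2 Ag⁺(aq) + CrO₄²⁻(aq)
Call the molar solubility s, so that [Ag⁺] = 2s and [CrO₄²⁻] = s.
Ksp = [Ag⁺]^2[CrO₄²⁻] = (2s)^2 · s = 4s^3 = 2.0×10⁻¹²
s = 7.9×10⁻⁵ M
[Ag⁺] = 2s = 1.6×10⁻⁴ M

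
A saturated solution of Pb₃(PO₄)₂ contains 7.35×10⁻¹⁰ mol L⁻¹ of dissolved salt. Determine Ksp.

Ksp = 2.32×10⁻⁴⁴

Pb₃(PO₄)₂(s) ⇌ 3 Pb²⁺(aq) + 2 PO₄³⁻(aq)
Let s be the molar solubility. Then [Pb²⁺] = 3s and [PO₄³⁻] = 2s.
Ksp = [Pb²⁺]^3[PO₄³⁻]^2 = (3s)^3 · (2s)^2 = 108s^5
Ksp = 108 × (7.35×10⁻¹⁰)^5 = 2.32×10⁻⁴⁴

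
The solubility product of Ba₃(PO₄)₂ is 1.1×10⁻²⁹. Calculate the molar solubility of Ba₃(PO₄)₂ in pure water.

6.3×10⁻⁷ M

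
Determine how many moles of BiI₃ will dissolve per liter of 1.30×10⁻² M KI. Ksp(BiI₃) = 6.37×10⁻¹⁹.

2.90×10⁻¹³ M

BiI₃(s) ⇌ Bi³⁺(aq) + 3 I⁻(aq)
With I⁻ already at 1.30×10⁻² M and s small, take [I⁻] ≈ 1.30×10⁻² M and [Bi³⁺] = s.
Ksp = [Bi³⁺][I⁻]^3 = s(1.30×10⁻²)^3
s = 6.37×10⁻¹⁹ / (1.30×10⁻²)^3 = 2.90×10⁻¹³
s = 2.90×10⁻¹³ M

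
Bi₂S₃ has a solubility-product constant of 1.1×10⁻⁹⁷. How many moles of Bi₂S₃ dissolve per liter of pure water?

1.6×10⁻²⁰ M

Bi₂S₃(s) ⇌ 2 Bi³⁺(aq) + 3 S²⁻(aq)
With molar solubility s: [Bi³⁺] = 2s, [S²⁻] = 3s.
Ksp = [Bi³⁺]^2[S²⁻]^3 = (2s)^2 · (3s)^3 = 108s^5
108s^5 = 1.1×10⁻⁹⁷  ⇒  s^5 = 1.0×10⁻⁹⁹
s = (1.0×10⁻⁹⁹)^(1/5) = 1.6×10⁻²⁰ mol L⁻¹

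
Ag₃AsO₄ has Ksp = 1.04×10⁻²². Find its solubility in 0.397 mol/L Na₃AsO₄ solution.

Ag₃AsO₄(s) ⇌ 3 Ag⁺(aq) + AsO₄³⁻(aq)
Let s be the solubility of Ag₃AsO₄ here. The common ion gives [AsO₄³⁻] ≈ 0.397 mol/L, and [Ag⁺] = 3s.
Ksp = [Ag⁺]^3[AsO₄³⁻] = (3s)^3(0.397)
(3s)^3 = 1.04×10⁻²² / (0.397) = 2.62×10⁻²²
s = 2.13×10⁻⁸ mol/L

2.13×10⁻⁸ M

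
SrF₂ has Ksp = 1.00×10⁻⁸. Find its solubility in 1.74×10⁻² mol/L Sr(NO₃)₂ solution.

3.79×10⁻⁴ M

SrF₂(s) ⇌ Sr²⁺(aq) + 2 F⁻(aq)
Let s be the solubility of SrF₂ here. The common ion gives [Sr²⁺] ≈ 1.74×10⁻² mol/L, and [F⁻] = 2s.
Ksp = [Sr²⁺][F⁻]^2 = (1.74×10⁻²)(2s)^2
(2s)^2 = 1.00×10⁻⁸ / (1.74×10⁻²) = 5.75×10⁻⁷
s = 3.79×10⁻⁴ mol/L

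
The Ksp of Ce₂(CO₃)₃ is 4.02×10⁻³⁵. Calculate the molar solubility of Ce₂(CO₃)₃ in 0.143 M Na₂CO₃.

5.86×10⁻¹⁷ M

Ce₂(CO₃)₃(s) ⇌ 2 Ce³⁺(aq) + 3 CO₃²⁻(aq)
CO₃²⁻ is already present at 0.143 M. If s mol/L of Ce₂(CO₃)₃ dissolves, [Ce³⁺] = 2s while [CO₃²⁻] ≈ 0.143 M.
Ksp = [Ce³⁺]^2[CO₃²⁻]^3 = (2s)^2(0.143)^3
(2s)^2 = 4.02×10⁻³⁵ / (0.143)^3 = 1.37×10⁻³²
s = 5.86×10⁻¹⁷ M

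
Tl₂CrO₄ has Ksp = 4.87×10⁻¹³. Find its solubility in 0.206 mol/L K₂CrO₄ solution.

7.69×10⁻⁷ M

Tl₂CrO₄(s) ⇌ 2 Tl⁺(aq) + CrO₄²⁻(aq)
CrO₄²⁻ is already present at 0.206 mol/L. If s mol/L of Tl₂CrO₄ dissolves, [Tl⁺] = 2s while [CrO₄²⁻] ≈ 0.206 mol/L.
Ksp = [Tl⁺]^2[CrO₄²⁻] = (2s)^2(0.206)
(2s)^2 = 4.87×10⁻¹³ / (0.206) = 2.36×10⁻¹²
s = 7.69×10⁻⁷ mol/L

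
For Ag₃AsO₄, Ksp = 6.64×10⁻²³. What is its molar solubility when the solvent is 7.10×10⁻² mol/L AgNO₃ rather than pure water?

Ag₃AsO₄(s) ⇌ 3 Ag⁺(aq) + AsO₄³⁻(aq)
Ag⁺ is already present at 7.10×10⁻² mol/L. If s mol/L of Ag₃AsO₄ dissolves, [AsO₄³⁻] = s while [Ag⁺] ≈ 7.10×10⁻² mol/L.
Ksp = [Ag⁺]^3[AsO₄³⁻] = (7.10×10⁻²)^3s
s = 6.64×10⁻²³ / (7.10×10⁻²)^3 = 1.86×10⁻¹⁹
s = 1.86×10⁻¹⁹ mol/L

1.86×10⁻¹⁹ M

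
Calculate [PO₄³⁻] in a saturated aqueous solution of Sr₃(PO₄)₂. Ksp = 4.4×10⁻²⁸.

2.6×10⁻⁶ M

Sr₃(PO₄)₂(s) ⇌ 3 Sr²⁺(aq) + 2 PO₄³⁻(aq)
Call the molar solubility s, so that [Sr²⁺] = 3s and [PO₄³⁻] = 2s.
Ksp = [Sr²⁺]^3[PO₄³⁻]^2 = (3s)^3 · (2s)^2 = 108s^5 = 4.4×10⁻²⁸
s = 1.3×10⁻⁶ mol L⁻¹
[PO₄³⁻] = 2s = 2.6×10⁻⁶ mol L⁻¹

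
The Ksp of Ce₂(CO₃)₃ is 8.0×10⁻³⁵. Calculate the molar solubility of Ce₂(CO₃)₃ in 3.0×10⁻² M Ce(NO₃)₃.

Ce₂(CO₃)₃(s) ⇌ 2 Ce³⁺(aq) + 3 CO₃²⁻(aq)
With Ce³⁺ already at 3.0×10⁻² M and s small, take [Ce³⁺] ≈ 3.0×10⁻² M and [CO₃²⁻] = 3s.
Ksp = [Ce³⁺]^2[CO₃²⁻]^3 = (3.0×10⁻²)^2(3s)^3
(3s)^3 = 8.0×10⁻³⁵ / (3.0×10⁻²)^2 = 8.9×10⁻³²
s = 1.5×10⁻¹¹ M

1.5×10⁻¹¹ M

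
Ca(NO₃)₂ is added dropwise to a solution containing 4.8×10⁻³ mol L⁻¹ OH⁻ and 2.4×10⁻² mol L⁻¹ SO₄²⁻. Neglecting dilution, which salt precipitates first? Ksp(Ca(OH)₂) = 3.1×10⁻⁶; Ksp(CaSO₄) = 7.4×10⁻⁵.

The threshold for precipitation is Q = Ksp.
For Ca(OH)₂: [Ca²⁺] = (Ksp/[OH⁻]^2) = 0.13 mol L⁻¹
For CaSO₄: [Ca²⁺] = (Ksp/[SO₄²⁻]) = 3.1×10⁻³ mol L⁻¹
Since CaSO₄ needs less Ca²⁺ to reach saturation, it precipitates first.

CaSO₄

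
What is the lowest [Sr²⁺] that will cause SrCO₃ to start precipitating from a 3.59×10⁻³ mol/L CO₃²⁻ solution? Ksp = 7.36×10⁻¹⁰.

Precipitation begins when Q = Ksp.
SrCO₃(s) ⇌ Sr²⁺(aq) + CO₃²⁻(aq)
Ksp = [Sr²⁺][CO₃²⁻] = [Sr²⁺](3.59×10⁻³)
[Sr²⁺] = 7.36×10⁻¹⁰ / (3.59×10⁻³) = 2.05×10⁻⁷
[Sr²⁺] = 2.05×10⁻⁷ mol/L

2.05×10⁻⁷ M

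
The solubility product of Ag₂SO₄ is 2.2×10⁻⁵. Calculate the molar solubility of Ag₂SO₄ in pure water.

1.8×10⁻² M

Ag₂SO₄(s) ⇌ 2 Ag⁺(aq) + SO₄²⁻(aq)
With molar solubility s: [Ag⁺] = 2s, [SO₄²⁻] = s.
Ksp = [Ag⁺]^2[SO₄²⁻] = (2s)^2 · s = 4s^3
4s^3 = 2.2×10⁻⁵  ⇒  s^3 = 5.5×10⁻⁶
Taking the 3rd root, s = 1.8×10⁻² mol/L.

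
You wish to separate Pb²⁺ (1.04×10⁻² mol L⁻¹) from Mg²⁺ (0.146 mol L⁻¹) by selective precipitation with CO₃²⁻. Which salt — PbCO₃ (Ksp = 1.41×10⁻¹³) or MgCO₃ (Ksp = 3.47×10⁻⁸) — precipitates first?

PbCO₃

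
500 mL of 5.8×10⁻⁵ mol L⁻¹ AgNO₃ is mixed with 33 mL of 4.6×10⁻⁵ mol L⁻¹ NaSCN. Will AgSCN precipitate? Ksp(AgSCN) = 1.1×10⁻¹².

Yes

The combined volume is 533 mL.
[Ag⁺] = (5.8×10⁻⁵)(500)/533 = 5.4×10⁻⁵ mol L⁻¹
[SCN⁻] = (4.6×10⁻⁵)(33)/533 = 2.8×10⁻⁶ mol L⁻¹
Q = [Ag⁺][SCN⁻] = 1.5×10⁻¹⁰
Q = 1.5×10⁻¹⁰ > Ksp = 1.1×10⁻¹², so the solution is supersaturated and AgSCN precipitates.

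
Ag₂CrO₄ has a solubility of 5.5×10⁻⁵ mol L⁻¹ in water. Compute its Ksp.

Ksp = 6.7×10⁻¹³

Ag₂CrO₄(s) ⇌ 2 Ag⁺(aq) + CrO₄²⁻(aq)
With molar solubility s: [Ag⁺] = 2s, [CrO₄²⁻] = s.
Ksp = [Ag⁺]^2[CrO₄²⁻] = (2s)^2 · s = 4s^3
Ksp = 4 × (5.5×10⁻⁵)^3 = 6.7×10⁻¹³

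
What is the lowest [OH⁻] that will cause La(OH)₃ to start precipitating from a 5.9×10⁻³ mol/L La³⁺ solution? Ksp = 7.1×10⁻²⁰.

2.3×10⁻⁶ M

The threshold for precipitation is Q = Ksp.
La(OH)₃(s) ⇌ La³⁺(aq) + 3 OH⁻(aq)
Ksp = [La³⁺][OH⁻]^3 = [OH⁻]^3(5.9×10⁻³)
[OH⁻]^3 = 7.1×10⁻²⁰ / (5.9×10⁻³) = 1.2×10⁻¹⁷
[OH⁻] = 2.3×10⁻⁶ mol/L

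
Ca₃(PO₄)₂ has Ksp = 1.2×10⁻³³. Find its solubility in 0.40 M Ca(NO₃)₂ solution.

Ca₃(PO₄)₂(s) ⇌ 3 Ca²⁺(aq) + 2 PO₄³⁻(aq)
The solution already contains Ca²⁺ at 0.40 M. Let s be the molar solubility of Ca₃(PO₄)₂.
[Ca²⁺] ≈ 0.40 M (common ion dominates); [PO₄³⁻] = 2s.
Ksp = [Ca²⁺]^3[PO₄³⁻]^2 = (0.40)^3(2s)^2
(2s)^2 = 1.2×10⁻³³ / (0.40)^3 = 1.9×10⁻³²
s = 6.8×10⁻¹⁷ M

6.8×10⁻¹⁷ M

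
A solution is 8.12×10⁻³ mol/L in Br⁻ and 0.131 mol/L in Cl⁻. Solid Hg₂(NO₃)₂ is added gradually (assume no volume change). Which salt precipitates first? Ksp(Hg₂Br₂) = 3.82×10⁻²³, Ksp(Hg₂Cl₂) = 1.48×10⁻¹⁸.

Hg₂Br₂

Each salt precipitates once Q = Ksp for that salt.
For Hg₂Br₂: [Hg₂²⁺] = (Ksp/[Br⁻]^2) = 5.79×10⁻¹⁹ mol/L
For Hg₂Cl₂: [Hg₂²⁺] = (Ksp/[Cl⁻]^2) = 8.62×10⁻¹⁷ mol/L
Since Hg₂Br₂ needs less Hg₂²⁺ to reach saturation, it precipitates first.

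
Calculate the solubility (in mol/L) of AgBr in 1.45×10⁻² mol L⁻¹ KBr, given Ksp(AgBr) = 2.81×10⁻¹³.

1.94×10⁻¹¹ M

AgBr(s) ⇌ Ag⁺(aq) + Br⁻(aq)
With Br⁻ already at 1.45×10⁻² mol L⁻¹ and s small, take [Br⁻] ≈ 1.45×10⁻² mol L⁻¹ and [Ag⁺] = s.
Ksp = [Ag⁺][Br⁻] = s(1.45×10⁻²)
s = 2.81×10⁻¹³ / (1.45×10⁻²) = 1.94×10⁻¹¹
s = 1.94×10⁻¹¹ mol L⁻¹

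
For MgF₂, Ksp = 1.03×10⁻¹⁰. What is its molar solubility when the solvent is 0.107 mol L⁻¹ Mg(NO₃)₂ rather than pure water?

1.55×10⁻⁵ M

MgF₂(s) ⇌ Mg²⁺(aq) + 2 F⁻(aq)
Let s be the solubility of MgF₂ here. The common ion gives [Mg²⁺] ≈ 0.107 mol L⁻¹, and [F⁻] = 2s.
Ksp = [Mg²⁺][F⁻]^2 = (0.107)(2s)^2
(2s)^2 = 1.03×10⁻¹⁰ / (0.107) = 9.63×10⁻¹⁰
s = 1.55×10⁻⁵ mol L⁻¹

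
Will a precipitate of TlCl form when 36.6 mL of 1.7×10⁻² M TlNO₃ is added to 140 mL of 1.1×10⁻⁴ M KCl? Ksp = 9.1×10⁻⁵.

No

The combined volume is 176.6 mL.
[Tl⁺] = (1.7×10⁻²)(36.6)/176.6 = 3.5×10⁻³ M
[Cl⁻] = (1.1×10⁻⁴)(140)/176.6 = 8.7×10⁻⁵ M
Q = [Tl⁺][Cl⁻] = 3.1×10⁻⁷
Q = 3.1×10⁻⁷ < Ksp = 9.1×10⁻⁵, so the solution is unsaturated and no precipitate forms.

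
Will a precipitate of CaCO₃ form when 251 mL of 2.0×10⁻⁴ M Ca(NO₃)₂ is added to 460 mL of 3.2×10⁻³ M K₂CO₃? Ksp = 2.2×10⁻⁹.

Yes

After mixing, V = 251 mL + 460 mL = 711 mL.
[Ca²⁺] = (2.0×10⁻⁴)(251)/711 = 7.1×10⁻⁵ M
[CO₃²⁻] = (3.2×10⁻³)(460)/711 = 2.1×10⁻³ M
Q = [Ca²⁺][CO₃²⁻] = 1.5×10⁻⁷
Because Q > Ksp (1.5×10⁻⁷ vs 2.2×10⁻⁹), a precipitate of CaCO₃ forms.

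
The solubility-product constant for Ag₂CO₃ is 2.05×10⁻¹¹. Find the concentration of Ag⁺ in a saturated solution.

3.45×10⁻⁴ M

Ag₂CO₃(s) ⇌ 2 Ag⁺(aq) + CO₃²⁻(aq)
With molar solubility s: [Ag⁺] = 2s, [CO₃²⁻] = s.
Ksp = [Ag⁺]^2[CO₃²⁻] = (2s)^2 · s = 4s^3 = 2.05×10⁻¹¹
s = 1.72×10⁻⁴ mol L⁻¹
[Ag⁺] = 2s = 3.45×10⁻⁴ mol L⁻¹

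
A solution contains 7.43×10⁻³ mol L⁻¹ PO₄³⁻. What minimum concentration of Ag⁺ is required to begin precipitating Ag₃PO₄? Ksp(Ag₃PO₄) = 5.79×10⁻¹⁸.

Each salt precipitates once Q = Ksp for that salt.
Ag₃PO₄(s) ⇌ 3 Ag⁺(aq) + PO₄³⁻(aq)
Ksp = [Ag⁺]^3[PO₄³⁻] = [Ag⁺]^3(7.43×10⁻³)
[Ag⁺]^3 = 5.79×10⁻¹⁸ / (7.43×10⁻³) = 7.79×10⁻¹⁶
[Ag⁺] = 9.20×10⁻⁶ mol L⁻¹

9.20×10⁻⁶ M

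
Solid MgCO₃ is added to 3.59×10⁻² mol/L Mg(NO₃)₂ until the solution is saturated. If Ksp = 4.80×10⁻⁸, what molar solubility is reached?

1.34×10⁻⁶ M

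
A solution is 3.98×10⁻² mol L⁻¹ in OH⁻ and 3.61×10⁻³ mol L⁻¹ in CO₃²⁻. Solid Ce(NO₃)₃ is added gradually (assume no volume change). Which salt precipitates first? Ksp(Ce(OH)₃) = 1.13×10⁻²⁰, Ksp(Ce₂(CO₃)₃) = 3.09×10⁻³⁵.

Ce(OH)₃

The threshold for precipitation is Q = Ksp.
For Ce(OH)₃: [Ce³⁺] = (Ksp/[OH⁻]^3) = 1.79×10⁻¹⁶ mol L⁻¹
For Ce₂(CO₃)₃: [Ce³⁺] = (Ksp/[CO₃²⁻]^3)^(1/2) = 2.56×10⁻¹⁴ mol L⁻¹
Since Ce(OH)₃ needs less Ce³⁺ to reach saturation, it precipitates first.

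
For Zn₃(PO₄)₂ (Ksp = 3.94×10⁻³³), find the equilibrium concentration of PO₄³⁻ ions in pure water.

2.59×10⁻⁷ M

Zn₃(PO₄)₂(s) ⇌ 3 Zn²⁺(aq) + 2 PO₄³⁻(aq)
If s mol/L of Zn₃(PO₄)₂ dissolves, [Zn²⁺] = 3s and [PO₄³⁻] = 2s.
Ksp = [Zn²⁺]^3[PO₄³⁻]^2 = (3s)^3 · (2s)^2 = 108s^5 = 3.94×10⁻³³
s = 1.30×10⁻⁷ mol L⁻¹
[PO₄³⁻] = 2s = 2.59×10⁻⁷ mol L⁻¹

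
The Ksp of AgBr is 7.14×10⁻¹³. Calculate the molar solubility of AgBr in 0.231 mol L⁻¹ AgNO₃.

3.09×10⁻¹² M

AgBr(s) ⇌ Ag⁺(aq) + Br⁻(aq)
Ag⁺ is already present at 0.231 mol L⁻¹. If s mol/L of AgBr dissolves, [Br⁻] = s while [Ag⁺] ≈ 0.231 mol L⁻¹.
Ksp = [Ag⁺][Br⁻] = (0.231)s
s = 7.14×10⁻¹³ / (0.231) = 3.09×10⁻¹²
s = 3.09×10⁻¹² mol L⁻¹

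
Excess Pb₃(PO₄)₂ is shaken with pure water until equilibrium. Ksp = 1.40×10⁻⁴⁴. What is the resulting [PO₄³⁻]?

1.33×10⁻⁹ M

Pb₃(PO₄)₂(s) ⇌ 3 Pb²⁺(aq) + 2 PO₄³⁻(aq)
Call the molar solubility s, so that [Pb²⁺] = 3s and [PO₄³⁻] = 2s.
Ksp = [Pb²⁺]^3[PO₄³⁻]^2 = (3s)^3 · (2s)^2 = 108s^5 = 1.40×10⁻⁴⁴
s = 6.65×10⁻¹⁰ mol/L
[PO₄³⁻] = 2s = 1.33×10⁻⁹ mol/L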